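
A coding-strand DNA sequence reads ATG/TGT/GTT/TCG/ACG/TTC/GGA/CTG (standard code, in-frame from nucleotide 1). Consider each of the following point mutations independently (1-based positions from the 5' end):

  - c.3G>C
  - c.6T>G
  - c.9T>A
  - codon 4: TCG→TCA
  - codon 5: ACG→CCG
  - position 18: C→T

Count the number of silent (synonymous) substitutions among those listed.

Codon 1: ATG (Met) → ATC (Ile) — missense.
Codon 2: TGT (Cys) → TGG (Trp) — missense.
Codon 3: GTT (Val) → GTA (Val) — synonymous.
Codon 4: TCG (Ser) → TCA (Ser) — synonymous.
Codon 5: ACG (Thr) → CCG (Pro) — missense.
Codon 6: TTC (Phe) → TTT (Phe) — synonymous.
Synonymous: 3 of 6.

3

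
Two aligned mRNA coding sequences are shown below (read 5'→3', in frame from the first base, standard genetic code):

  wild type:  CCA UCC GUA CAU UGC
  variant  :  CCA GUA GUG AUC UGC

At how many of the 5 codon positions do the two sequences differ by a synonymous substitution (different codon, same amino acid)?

1

Codon 1: CCA Pro / CCA Pro — identical.
Codon 2: UCC Ser / GUA Val — nonsynonymous.
Codon 3: GUA Val / GUG Val — synonymous.
Codon 4: CAU His / AUC Ile — nonsynonymous.
Codon 5: UGC Cys / UGC Cys — identical.
Synonymous differences: 1.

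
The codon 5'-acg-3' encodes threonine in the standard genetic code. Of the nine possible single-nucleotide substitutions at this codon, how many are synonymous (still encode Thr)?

Position 1: none → 0 synonymous.
Position 2: none → 0 synonymous.
Position 3: ACT, ACC, ACA → 3 synonymous.
Total: 0 + 0 + 3 = 3.

3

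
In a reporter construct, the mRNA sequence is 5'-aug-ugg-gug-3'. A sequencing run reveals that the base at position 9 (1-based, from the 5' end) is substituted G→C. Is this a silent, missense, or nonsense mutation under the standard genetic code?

silent

Position 9 falls in codon 3: GUG → Val.
After the substitution the codon is GUC → Val.
Both encode Val, so the change is synonymous.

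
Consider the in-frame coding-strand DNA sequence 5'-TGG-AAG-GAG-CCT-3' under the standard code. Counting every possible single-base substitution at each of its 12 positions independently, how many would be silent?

Codon 1 (TGG, Trp): 0 synonymous substitutions.
Codon 2 (AAG, Lys): 1 synonymous substitution.
Codon 3 (GAG, Glu): 1 synonymous substitution.
Codon 4 (CCT, Pro): 3 synonymous substitutions.
Total: 0 + 1 + 1 + 3 = 5.

5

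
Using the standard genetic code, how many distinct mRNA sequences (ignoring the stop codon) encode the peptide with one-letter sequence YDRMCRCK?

1152

Tyr: 2 codons.
Asp: 2 codons.
Arg: 6 codons.
Met: 1 codon.
Cys: 2 codons.
Arg: 6 codons.
Cys: 2 codons.
Lys: 2 codons.
2 × 2 × 6 × 1 × 2 × 6 × 2 × 2 = 1152.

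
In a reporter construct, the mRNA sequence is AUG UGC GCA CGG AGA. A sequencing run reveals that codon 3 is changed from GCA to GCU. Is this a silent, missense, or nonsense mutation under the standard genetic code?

Position 9 falls in codon 3: GCA → Ala.
After the substitution the codon is GCU → Ala.
Both encode Ala, so the change is synonymous.

silent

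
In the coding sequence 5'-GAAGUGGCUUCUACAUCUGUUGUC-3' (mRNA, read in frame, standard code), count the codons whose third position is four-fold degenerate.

7

Codon 1 GAA (Glu): third position 2-fold.
Codon 2 GUG (Val): third position 4-fold.
Codon 3 GCU (Ala): third position 4-fold.
Codon 4 UCU (Ser): third position 4-fold.
Codon 5 ACA (Thr): third position 4-fold.
Codon 6 UCU (Ser): third position 4-fold.
Codon 7 GUU (Val): third position 4-fold.
Codon 8 GUC (Val): third position 4-fold.
Four-fold degenerate third positions: 7.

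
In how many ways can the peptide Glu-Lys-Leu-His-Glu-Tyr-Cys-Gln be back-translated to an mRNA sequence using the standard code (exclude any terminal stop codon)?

Glu: 2 codons.
Lys: 2 codons.
Leu: 6 codons.
His: 2 codons.
Glu: 2 codons.
Tyr: 2 codons.
Cys: 2 codons.
Gln: 2 codons.
2 × 2 × 6 × 2 × 2 × 2 × 2 × 2 = 768.

768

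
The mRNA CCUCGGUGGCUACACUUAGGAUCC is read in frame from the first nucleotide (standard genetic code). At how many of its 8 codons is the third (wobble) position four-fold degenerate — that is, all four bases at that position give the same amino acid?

5

Codon 1 CCU (Pro): third position 4-fold.
Codon 2 CGG (Arg): third position 4-fold.
Codon 3 UGG (Trp): third position 1-fold.
Codon 4 CUA (Leu): third position 4-fold.
Codon 5 CAC (His): third position 2-fold.
Codon 6 UUA (Leu): third position 2-fold.
Codon 7 GGA (Gly): third position 4-fold.
Codon 8 UCC (Ser): third position 4-fold.
Four-fold degenerate third positions: 5.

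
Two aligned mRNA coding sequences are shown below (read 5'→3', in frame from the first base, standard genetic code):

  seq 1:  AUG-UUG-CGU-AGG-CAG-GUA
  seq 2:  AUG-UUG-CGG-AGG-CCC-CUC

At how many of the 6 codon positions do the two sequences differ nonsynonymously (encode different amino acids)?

Codon 1: AUG Met / AUG Met — identical.
Codon 2: UUG Leu / UUG Leu — identical.
Codon 3: CGU Arg / CGG Arg — synonymous.
Codon 4: AGG Arg / AGG Arg — identical.
Codon 5: CAG Gln / CCC Pro — nonsynonymous.
Codon 6: GUA Val / CUC Leu — nonsynonymous.
Nonsynonymous differences: 2.

2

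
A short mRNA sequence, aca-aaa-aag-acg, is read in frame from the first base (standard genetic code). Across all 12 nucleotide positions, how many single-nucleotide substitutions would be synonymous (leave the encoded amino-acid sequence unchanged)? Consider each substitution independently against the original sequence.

8

Codon 1 (ACA, Thr): 3 synonymous substitutions.
Codon 2 (AAA, Lys): 1 synonymous substitution.
Codon 3 (AAG, Lys): 1 synonymous substitution.
Codon 4 (ACG, Thr): 3 synonymous substitutions.
Total: 3 + 1 + 1 + 3 = 8.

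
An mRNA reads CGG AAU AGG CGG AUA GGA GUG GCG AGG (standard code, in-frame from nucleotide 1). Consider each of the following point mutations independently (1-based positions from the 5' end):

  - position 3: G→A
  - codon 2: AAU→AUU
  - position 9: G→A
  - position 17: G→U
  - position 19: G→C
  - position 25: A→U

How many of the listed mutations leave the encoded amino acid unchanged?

2

Codon 1: CGG (Arg) → CGA (Arg) — synonymous.
Codon 2: AAU (Asn) → AUU (Ile) — missense.
Codon 3: AGG (Arg) → AGA (Arg) — synonymous.
Codon 6: GGA (Gly) → GUA (Val) — missense.
Codon 7: GUG (Val) → CUG (Leu) — missense.
Codon 9: AGG (Arg) → UGG (Trp) — missense.
Synonymous: 2 of 6.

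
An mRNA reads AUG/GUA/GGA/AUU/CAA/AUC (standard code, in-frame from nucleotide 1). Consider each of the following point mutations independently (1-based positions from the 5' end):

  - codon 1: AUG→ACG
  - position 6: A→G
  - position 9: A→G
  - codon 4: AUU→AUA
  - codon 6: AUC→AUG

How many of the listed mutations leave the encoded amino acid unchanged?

3

Codon 1: AUG (Met) → ACG (Thr) — missense.
Codon 2: GUA (Val) → GUG (Val) — synonymous.
Codon 3: GGA (Gly) → GGG (Gly) — synonymous.
Codon 4: AUU (Ile) → AUA (Ile) — synonymous.
Codon 6: AUC (Ile) → AUG (Met) — missense.
Synonymous: 3 of 5.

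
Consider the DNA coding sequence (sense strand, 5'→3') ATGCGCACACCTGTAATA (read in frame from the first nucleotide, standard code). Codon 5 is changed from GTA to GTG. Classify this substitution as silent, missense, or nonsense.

Position 15 falls in codon 5: GTA → Val.
After the substitution the codon is GTG → Val.
Both encode Val, so the change is synonymous.

silent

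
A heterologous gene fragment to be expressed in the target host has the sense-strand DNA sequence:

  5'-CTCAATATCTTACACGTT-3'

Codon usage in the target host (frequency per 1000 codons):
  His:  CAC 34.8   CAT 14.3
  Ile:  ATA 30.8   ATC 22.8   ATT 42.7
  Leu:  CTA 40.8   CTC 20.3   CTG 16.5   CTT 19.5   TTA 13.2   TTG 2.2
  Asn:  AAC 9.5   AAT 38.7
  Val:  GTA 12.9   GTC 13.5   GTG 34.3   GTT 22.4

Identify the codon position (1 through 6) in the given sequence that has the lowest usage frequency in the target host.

4

Codon 1 CTC (Leu): 20.3 per 1000.
Codon 2 AAT (Asn): 38.7 per 1000.
Codon 3 ATC (Ile): 22.8 per 1000.
Codon 4 TTA (Leu): 13.2 per 1000.
Codon 5 CAC (His): 34.8 per 1000.
Codon 6 GTT (Val): 22.4 per 1000.
Lowest frequency is 13.2 at codon 4.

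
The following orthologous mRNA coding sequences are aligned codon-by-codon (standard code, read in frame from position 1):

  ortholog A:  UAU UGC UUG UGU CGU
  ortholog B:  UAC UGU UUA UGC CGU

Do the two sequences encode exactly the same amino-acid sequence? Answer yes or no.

yes

Codon 1: UAU Tyr / UAC Tyr — synonymous.
Codon 2: UGC Cys / UGU Cys — synonymous.
Codon 3: UUG Leu / UUA Leu — synonymous.
Codon 4: UGU Cys / UGC Cys — synonymous.
Codon 5: CGU Arg / CGU Arg — identical.
Nonsynonymous differences: 0 → same protein.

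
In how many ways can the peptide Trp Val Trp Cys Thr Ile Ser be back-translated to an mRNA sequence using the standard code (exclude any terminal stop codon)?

Trp: 1 codon.
Val: 4 codons.
Trp: 1 codon.
Cys: 2 codons.
Thr: 4 codons.
Ile: 3 codons.
Ser: 6 codons.
1 × 4 × 1 × 2 × 4 × 3 × 6 = 576.

576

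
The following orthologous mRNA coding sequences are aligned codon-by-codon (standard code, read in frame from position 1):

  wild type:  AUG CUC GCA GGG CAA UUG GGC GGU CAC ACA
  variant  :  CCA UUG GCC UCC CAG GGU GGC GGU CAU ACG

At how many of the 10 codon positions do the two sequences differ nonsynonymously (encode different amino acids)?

Codon 1: AUG Met / CCA Pro — nonsynonymous.
Codon 2: CUC Leu / UUG Leu — synonymous.
Codon 3: GCA Ala / GCC Ala — synonymous.
Codon 4: GGG Gly / UCC Ser — nonsynonymous.
Codon 5: CAA Gln / CAG Gln — synonymous.
Codon 6: UUG Leu / GGU Gly — nonsynonymous.
Codon 7: GGC Gly / GGC Gly — identical.
Codon 8: GGU Gly / GGU Gly — identical.
Codon 9: CAC His / CAU His — synonymous.
Codon 10: ACA Thr / ACG Thr — synonymous.
Nonsynonymous differences: 3.

3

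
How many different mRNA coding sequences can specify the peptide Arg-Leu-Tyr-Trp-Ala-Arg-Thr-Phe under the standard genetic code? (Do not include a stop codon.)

13824

Arg: 6 codons.
Leu: 6 codons.
Tyr: 2 codons.
Trp: 1 codon.
Ala: 4 codons.
Arg: 6 codons.
Thr: 4 codons.
Phe: 2 codons.
6 × 6 × 2 × 1 × 4 × 6 × 4 × 2 = 13824.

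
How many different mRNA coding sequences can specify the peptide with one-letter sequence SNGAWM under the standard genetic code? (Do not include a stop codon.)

192

Ser: 6 codons.
Asn: 2 codons.
Gly: 4 codons.
Ala: 4 codons.
Trp: 1 codon.
Met: 1 codon.
6 × 2 × 4 × 4 × 1 × 1 = 192.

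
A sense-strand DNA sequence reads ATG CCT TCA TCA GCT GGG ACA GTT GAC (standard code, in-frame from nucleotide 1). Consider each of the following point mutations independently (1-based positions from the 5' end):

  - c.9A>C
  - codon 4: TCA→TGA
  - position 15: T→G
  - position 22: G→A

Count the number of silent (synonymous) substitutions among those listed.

2

Codon 3: TCA (Ser) → TCC (Ser) — synonymous.
Codon 4: TCA (Ser) → TGA (Stop) — nonsense.
Codon 5: GCT (Ala) → GCG (Ala) — synonymous.
Codon 8: GTT (Val) → ATT (Ile) — missense.
Synonymous: 2 of 4.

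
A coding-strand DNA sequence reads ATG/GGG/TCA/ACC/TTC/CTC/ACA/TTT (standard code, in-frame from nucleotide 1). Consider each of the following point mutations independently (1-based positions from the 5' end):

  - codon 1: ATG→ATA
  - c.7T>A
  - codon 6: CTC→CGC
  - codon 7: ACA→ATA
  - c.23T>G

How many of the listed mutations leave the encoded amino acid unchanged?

Codon 1: ATG (Met) → ATA (Ile) — missense.
Codon 3: TCA (Ser) → ACA (Thr) — missense.
Codon 6: CTC (Leu) → CGC (Arg) — missense.
Codon 7: ACA (Thr) → ATA (Ile) — missense.
Codon 8: TTT (Phe) → TGT (Cys) — missense.
Synonymous: 0 of 5.

0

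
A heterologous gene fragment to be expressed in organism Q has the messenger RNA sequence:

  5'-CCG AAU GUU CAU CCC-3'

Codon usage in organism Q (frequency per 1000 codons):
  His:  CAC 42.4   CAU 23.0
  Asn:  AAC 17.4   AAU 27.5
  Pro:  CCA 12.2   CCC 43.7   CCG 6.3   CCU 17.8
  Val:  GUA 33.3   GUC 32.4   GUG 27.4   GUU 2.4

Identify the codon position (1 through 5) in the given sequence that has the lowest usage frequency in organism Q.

Codon 1 CCG (Pro): 6.3 per 1000.
Codon 2 AAU (Asn): 27.5 per 1000.
Codon 3 GUU (Val): 2.4 per 1000.
Codon 4 CAU (His): 23.0 per 1000.
Codon 5 CCC (Pro): 43.7 per 1000.
Lowest frequency is 2.4 at codon 3.

3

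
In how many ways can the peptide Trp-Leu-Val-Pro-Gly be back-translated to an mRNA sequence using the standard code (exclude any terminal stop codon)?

384

Trp: 1 codon.
Leu: 6 codons.
Val: 4 codons.
Pro: 4 codons.
Gly: 4 codons.
1 × 6 × 4 × 4 × 4 = 384.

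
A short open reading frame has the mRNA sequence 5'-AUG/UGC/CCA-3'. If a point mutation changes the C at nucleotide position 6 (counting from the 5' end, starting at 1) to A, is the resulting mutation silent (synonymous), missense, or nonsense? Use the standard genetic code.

nonsense

Position 6 falls in codon 2: UGC → Cys.
After the substitution the codon is UGA → Stop.
The new codon is a stop codon, so this is a nonsense mutation.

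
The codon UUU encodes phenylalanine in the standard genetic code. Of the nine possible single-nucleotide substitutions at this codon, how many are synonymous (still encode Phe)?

Position 1: none → 0 synonymous.
Position 2: none → 0 synonymous.
Position 3: UUC → 1 synonymous.
Total: 0 + 0 + 1 = 1.

1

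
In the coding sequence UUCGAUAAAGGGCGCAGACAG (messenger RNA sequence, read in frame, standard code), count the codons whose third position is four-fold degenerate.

Codon 1 UUC (Phe): third position 2-fold.
Codon 2 GAU (Asp): third position 2-fold.
Codon 3 AAA (Lys): third position 2-fold.
Codon 4 GGG (Gly): third position 4-fold.
Codon 5 CGC (Arg): third position 4-fold.
Codon 6 AGA (Arg): third position 2-fold.
Codon 7 CAG (Gln): third position 2-fold.
Four-fold degenerate third positions: 2.

2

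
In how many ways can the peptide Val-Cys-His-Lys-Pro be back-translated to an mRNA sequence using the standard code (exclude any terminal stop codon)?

Val: 4 codons.
Cys: 2 codons.
His: 2 codons.
Lys: 2 codons.
Pro: 4 codons.
4 × 2 × 2 × 2 × 4 = 128.

128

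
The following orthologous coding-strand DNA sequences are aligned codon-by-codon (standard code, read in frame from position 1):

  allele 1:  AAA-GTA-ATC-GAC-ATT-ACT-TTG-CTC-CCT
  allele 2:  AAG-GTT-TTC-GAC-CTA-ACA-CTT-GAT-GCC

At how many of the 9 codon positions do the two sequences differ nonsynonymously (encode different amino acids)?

4

Codon 1: AAA Lys / AAG Lys — synonymous.
Codon 2: GTA Val / GTT Val — synonymous.
Codon 3: ATC Ile / TTC Phe — nonsynonymous.
Codon 4: GAC Asp / GAC Asp — identical.
Codon 5: ATT Ile / CTA Leu — nonsynonymous.
Codon 6: ACT Thr / ACA Thr — synonymous.
Codon 7: TTG Leu / CTT Leu — synonymous.
Codon 8: CTC Leu / GAT Asp — nonsynonymous.
Codon 9: CCT Pro / GCC Ala — nonsynonymous.
Nonsynonymous differences: 4.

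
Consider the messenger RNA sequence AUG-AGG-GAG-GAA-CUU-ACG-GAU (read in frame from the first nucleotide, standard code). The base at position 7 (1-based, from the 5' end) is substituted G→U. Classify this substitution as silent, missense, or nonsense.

nonsense

Position 7 falls in codon 3: GAG → Glu.
After the substitution the codon is UAG → Stop.
The new codon is a stop codon, so this is a nonsense mutation.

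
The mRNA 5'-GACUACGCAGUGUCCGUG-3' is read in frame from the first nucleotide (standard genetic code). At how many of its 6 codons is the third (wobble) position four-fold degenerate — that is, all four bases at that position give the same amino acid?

Codon 1 GAC (Asp): third position 2-fold.
Codon 2 UAC (Tyr): third position 2-fold.
Codon 3 GCA (Ala): third position 4-fold.
Codon 4 GUG (Val): third position 4-fold.
Codon 5 UCC (Ser): third position 4-fold.
Codon 6 GUG (Val): third position 4-fold.
Four-fold degenerate third positions: 4.

4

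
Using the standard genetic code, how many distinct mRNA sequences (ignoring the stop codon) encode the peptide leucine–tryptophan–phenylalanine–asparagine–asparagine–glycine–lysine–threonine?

1536

Leu: 6 codons.
Trp: 1 codon.
Phe: 2 codons.
Asn: 2 codons.
Asn: 2 codons.
Gly: 4 codons.
Lys: 2 codons.
Thr: 4 codons.
6 × 1 × 2 × 2 × 2 × 4 × 2 × 4 = 1536.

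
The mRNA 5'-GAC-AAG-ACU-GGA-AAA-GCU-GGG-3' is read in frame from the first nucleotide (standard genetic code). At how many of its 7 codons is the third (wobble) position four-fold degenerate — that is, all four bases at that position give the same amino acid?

Codon 1 GAC (Asp): third position 2-fold.
Codon 2 AAG (Lys): third position 2-fold.
Codon 3 ACU (Thr): third position 4-fold.
Codon 4 GGA (Gly): third position 4-fold.
Codon 5 AAA (Lys): third position 2-fold.
Codon 6 GCU (Ala): third position 4-fold.
Codon 7 GGG (Gly): third position 4-fold.
Four-fold degenerate third positions: 4.

4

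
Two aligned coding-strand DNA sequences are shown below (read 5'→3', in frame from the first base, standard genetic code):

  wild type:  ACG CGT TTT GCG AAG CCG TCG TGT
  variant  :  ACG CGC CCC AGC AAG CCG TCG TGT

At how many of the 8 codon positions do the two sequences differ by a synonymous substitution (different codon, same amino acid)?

Codon 1: ACG Thr / ACG Thr — identical.
Codon 2: CGT Arg / CGC Arg — synonymous.
Codon 3: TTT Phe / CCC Pro — nonsynonymous.
Codon 4: GCG Ala / AGC Ser — nonsynonymous.
Codon 5: AAG Lys / AAG Lys — identical.
Codon 6: CCG Pro / CCG Pro — identical.
Codon 7: TCG Ser / TCG Ser — identical.
Codon 8: TGT Cys / TGT Cys — identical.
Synonymous differences: 1.

1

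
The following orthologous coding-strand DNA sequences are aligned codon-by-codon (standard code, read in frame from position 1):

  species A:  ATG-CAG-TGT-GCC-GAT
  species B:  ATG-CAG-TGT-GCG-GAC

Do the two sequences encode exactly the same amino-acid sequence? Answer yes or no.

yes

Codon 1: ATG Met / ATG Met — identical.
Codon 2: CAG Gln / CAG Gln — identical.
Codon 3: TGT Cys / TGT Cys — identical.
Codon 4: GCC Ala / GCG Ala — synonymous.
Codon 5: GAT Asp / GAC Asp — synonymous.
Nonsynonymous differences: 0 → same protein.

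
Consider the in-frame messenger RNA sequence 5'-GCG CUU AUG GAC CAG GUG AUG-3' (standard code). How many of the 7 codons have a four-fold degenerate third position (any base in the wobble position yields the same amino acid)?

Codon 1 GCG (Ala): third position 4-fold.
Codon 2 CUU (Leu): third position 4-fold.
Codon 3 AUG (Met): third position 1-fold.
Codon 4 GAC (Asp): third position 2-fold.
Codon 5 CAG (Gln): third position 2-fold.
Codon 6 GUG (Val): third position 4-fold.
Codon 7 AUG (Met): third position 1-fold.
Four-fold degenerate third positions: 3.

3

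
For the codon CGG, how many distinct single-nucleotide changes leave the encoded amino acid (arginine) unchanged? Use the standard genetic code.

4

Position 1: AGG → 1 synonymous.
Position 2: none → 0 synonymous.
Position 3: CGU, CGC, CGA → 3 synonymous.
Total: 1 + 0 + 3 = 4.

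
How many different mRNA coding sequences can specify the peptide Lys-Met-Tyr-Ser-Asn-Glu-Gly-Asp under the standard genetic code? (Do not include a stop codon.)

768

Lys: 2 codons.
Met: 1 codon.
Tyr: 2 codons.
Ser: 6 codons.
Asn: 2 codons.
Glu: 2 codons.
Gly: 4 codons.
Asp: 2 codons.
2 × 1 × 2 × 6 × 2 × 2 × 4 × 2 = 768.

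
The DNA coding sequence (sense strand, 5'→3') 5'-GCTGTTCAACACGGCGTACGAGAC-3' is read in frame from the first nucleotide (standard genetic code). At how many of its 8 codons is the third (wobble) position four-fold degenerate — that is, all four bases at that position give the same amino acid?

5

Codon 1 GCT (Ala): third position 4-fold.
Codon 2 GTT (Val): third position 4-fold.
Codon 3 CAA (Gln): third position 2-fold.
Codon 4 CAC (His): third position 2-fold.
Codon 5 GGC (Gly): third position 4-fold.
Codon 6 GTA (Val): third position 4-fold.
Codon 7 CGA (Arg): third position 4-fold.
Codon 8 GAC (Asp): third position 2-fold.
Four-fold degenerate third positions: 5.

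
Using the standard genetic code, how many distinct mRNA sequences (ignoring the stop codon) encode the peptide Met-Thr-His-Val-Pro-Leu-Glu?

Met: 1 codon.
Thr: 4 codons.
His: 2 codons.
Val: 4 codons.
Pro: 4 codons.
Leu: 6 codons.
Glu: 2 codons.
1 × 4 × 2 × 4 × 4 × 6 × 2 = 1536.

1536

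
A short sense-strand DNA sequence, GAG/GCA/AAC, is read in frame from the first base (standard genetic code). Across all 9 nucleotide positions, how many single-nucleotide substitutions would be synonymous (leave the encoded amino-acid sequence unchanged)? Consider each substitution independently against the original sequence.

5

Codon 1 (GAG, Glu): 1 synonymous substitution.
Codon 2 (GCA, Ala): 3 synonymous substitutions.
Codon 3 (AAC, Asn): 1 synonymous substitution.
Total: 1 + 3 + 1 = 5.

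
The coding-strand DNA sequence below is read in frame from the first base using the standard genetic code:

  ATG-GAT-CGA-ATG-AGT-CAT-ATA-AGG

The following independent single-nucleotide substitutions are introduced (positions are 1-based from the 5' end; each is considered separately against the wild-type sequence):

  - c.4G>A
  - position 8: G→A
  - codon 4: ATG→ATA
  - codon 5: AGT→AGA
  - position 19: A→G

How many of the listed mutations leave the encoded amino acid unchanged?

0

Codon 2: GAT (Asp) → AAT (Asn) — missense.
Codon 3: CGA (Arg) → CAA (Gln) — missense.
Codon 4: ATG (Met) → ATA (Ile) — missense.
Codon 5: AGT (Ser) → AGA (Arg) — missense.
Codon 7: ATA (Ile) → GTA (Val) — missense.
Synonymous: 0 of 5.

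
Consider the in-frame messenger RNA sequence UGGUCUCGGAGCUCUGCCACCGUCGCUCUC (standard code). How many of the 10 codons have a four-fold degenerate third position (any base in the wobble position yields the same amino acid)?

8

Codon 1 UGG (Trp): third position 1-fold.
Codon 2 UCU (Ser): third position 4-fold.
Codon 3 CGG (Arg): third position 4-fold.
Codon 4 AGC (Ser): third position 2-fold.
Codon 5 UCU (Ser): third position 4-fold.
Codon 6 GCC (Ala): third position 4-fold.
Codon 7 ACC (Thr): third position 4-fold.
Codon 8 GUC (Val): third position 4-fold.
Codon 9 GCU (Ala): third position 4-fold.
Codon 10 CUC (Leu): third position 4-fold.
Four-fold degenerate third positions: 8.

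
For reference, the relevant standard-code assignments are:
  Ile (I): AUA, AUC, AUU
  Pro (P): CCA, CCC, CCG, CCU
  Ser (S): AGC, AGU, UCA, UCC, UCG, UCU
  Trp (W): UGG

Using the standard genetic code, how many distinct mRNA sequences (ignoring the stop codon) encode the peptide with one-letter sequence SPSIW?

Ser: 6 codons.
Pro: 4 codons.
Ser: 6 codons.
Ile: 3 codons.
Trp: 1 codon.
6 × 4 × 6 × 3 × 1 = 432.

432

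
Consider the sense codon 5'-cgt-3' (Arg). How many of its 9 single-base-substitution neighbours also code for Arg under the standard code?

3

Position 1: none → 0 synonymous.
Position 2: none → 0 synonymous.
Position 3: CGC, CGA, CGG → 3 synonymous.
Total: 0 + 0 + 3 = 3.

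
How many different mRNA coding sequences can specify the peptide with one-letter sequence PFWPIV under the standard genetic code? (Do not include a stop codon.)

384

Pro: 4 codons.
Phe: 2 codons.
Trp: 1 codon.
Pro: 4 codons.
Ile: 3 codons.
Val: 4 codons.
4 × 2 × 1 × 4 × 3 × 4 = 384.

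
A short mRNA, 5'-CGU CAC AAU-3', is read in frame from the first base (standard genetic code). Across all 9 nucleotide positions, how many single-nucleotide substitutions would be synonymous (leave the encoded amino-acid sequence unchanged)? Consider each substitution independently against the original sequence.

Codon 1 (CGU, Arg): 3 synonymous substitutions.
Codon 2 (CAC, His): 1 synonymous substitution.
Codon 3 (AAU, Asn): 1 synonymous substitution.
Total: 3 + 1 + 1 = 5.

5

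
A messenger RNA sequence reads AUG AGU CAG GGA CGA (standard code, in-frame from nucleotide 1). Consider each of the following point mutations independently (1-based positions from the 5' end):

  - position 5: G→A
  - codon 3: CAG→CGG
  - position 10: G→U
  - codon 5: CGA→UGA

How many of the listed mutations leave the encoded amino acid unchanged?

0

Codon 2: AGU (Ser) → AAU (Asn) — missense.
Codon 3: CAG (Gln) → CGG (Arg) — missense.
Codon 4: GGA (Gly) → UGA (Stop) — nonsense.
Codon 5: CGA (Arg) → UGA (Stop) — nonsense.
Synonymous: 0 of 4.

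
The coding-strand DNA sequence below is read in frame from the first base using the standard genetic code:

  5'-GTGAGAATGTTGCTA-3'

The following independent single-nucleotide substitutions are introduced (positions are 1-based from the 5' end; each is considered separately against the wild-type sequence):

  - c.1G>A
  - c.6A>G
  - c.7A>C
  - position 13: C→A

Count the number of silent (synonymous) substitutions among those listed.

1

Codon 1: GTG (Val) → ATG (Met) — missense.
Codon 2: AGA (Arg) → AGG (Arg) — synonymous.
Codon 3: ATG (Met) → CTG (Leu) — missense.
Codon 5: CTA (Leu) → ATA (Ile) — missense.
Synonymous: 1 of 4.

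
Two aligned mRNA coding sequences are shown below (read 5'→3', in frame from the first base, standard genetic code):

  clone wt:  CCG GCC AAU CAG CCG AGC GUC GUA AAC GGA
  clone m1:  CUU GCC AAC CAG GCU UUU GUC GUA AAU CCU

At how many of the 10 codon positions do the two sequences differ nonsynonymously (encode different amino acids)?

4

Codon 1: CCG Pro / CUU Leu — nonsynonymous.
Codon 2: GCC Ala / GCC Ala — identical.
Codon 3: AAU Asn / AAC Asn — synonymous.
Codon 4: CAG Gln / CAG Gln — identical.
Codon 5: CCG Pro / GCU Ala — nonsynonymous.
Codon 6: AGC Ser / UUU Phe — nonsynonymous.
Codon 7: GUC Val / GUC Val — identical.
Codon 8: GUA Val / GUA Val — identical.
Codon 9: AAC Asn / AAU Asn — synonymous.
Codon 10: GGA Gly / CCU Pro — nonsynonymous.
Nonsynonymous differences: 4.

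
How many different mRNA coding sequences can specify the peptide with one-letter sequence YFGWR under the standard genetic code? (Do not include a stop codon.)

Tyr: 2 codons.
Phe: 2 codons.
Gly: 4 codons.
Trp: 1 codon.
Arg: 6 codons.
2 × 2 × 4 × 1 × 6 = 96.

96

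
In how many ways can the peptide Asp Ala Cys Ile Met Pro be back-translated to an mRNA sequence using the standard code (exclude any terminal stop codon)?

192

Asp: 2 codons.
Ala: 4 codons.
Cys: 2 codons.
Ile: 3 codons.
Met: 1 codon.
Pro: 4 codons.
2 × 4 × 2 × 3 × 1 × 4 = 192.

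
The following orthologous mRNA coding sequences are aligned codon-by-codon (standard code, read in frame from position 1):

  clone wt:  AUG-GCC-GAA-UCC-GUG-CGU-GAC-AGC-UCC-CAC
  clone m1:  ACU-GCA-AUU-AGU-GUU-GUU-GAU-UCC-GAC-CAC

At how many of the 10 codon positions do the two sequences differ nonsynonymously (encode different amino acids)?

Codon 1: AUG Met / ACU Thr — nonsynonymous.
Codon 2: GCC Ala / GCA Ala — synonymous.
Codon 3: GAA Glu / AUU Ile — nonsynonymous.
Codon 4: UCC Ser / AGU Ser — synonymous.
Codon 5: GUG Val / GUU Val — synonymous.
Codon 6: CGU Arg / GUU Val — nonsynonymous.
Codon 7: GAC Asp / GAU Asp — synonymous.
Codon 8: AGC Ser / UCC Ser — synonymous.
Codon 9: UCC Ser / GAC Asp — nonsynonymous.
Codon 10: CAC His / CAC His — identical.
Nonsynonymous differences: 4.

4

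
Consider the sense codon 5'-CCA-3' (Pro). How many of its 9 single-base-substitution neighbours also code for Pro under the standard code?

3

Position 1: none → 0 synonymous.
Position 2: none → 0 synonymous.
Position 3: CCU, CCC, CCG → 3 synonymous.
Total: 0 + 0 + 3 = 3.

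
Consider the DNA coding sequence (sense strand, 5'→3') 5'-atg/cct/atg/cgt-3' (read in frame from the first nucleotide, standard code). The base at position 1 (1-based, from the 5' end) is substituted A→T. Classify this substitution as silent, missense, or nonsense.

missense

Position 1 falls in codon 1: ATG → Met.
After the substitution the codon is TTG → Leu.
Met ≠ Leu, so this is a missense mutation.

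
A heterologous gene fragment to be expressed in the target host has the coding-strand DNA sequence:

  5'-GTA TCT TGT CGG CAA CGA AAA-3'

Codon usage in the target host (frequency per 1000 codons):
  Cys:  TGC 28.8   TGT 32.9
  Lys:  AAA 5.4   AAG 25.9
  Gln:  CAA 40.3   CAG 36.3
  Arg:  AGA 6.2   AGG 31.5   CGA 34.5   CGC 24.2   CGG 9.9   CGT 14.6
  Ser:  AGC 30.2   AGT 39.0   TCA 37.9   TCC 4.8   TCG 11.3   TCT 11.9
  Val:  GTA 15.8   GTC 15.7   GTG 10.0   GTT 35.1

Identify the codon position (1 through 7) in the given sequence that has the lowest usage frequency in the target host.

Codon 1 GTA (Val): 15.8 per 1000.
Codon 2 TCT (Ser): 11.9 per 1000.
Codon 3 TGT (Cys): 32.9 per 1000.
Codon 4 CGG (Arg): 9.9 per 1000.
Codon 5 CAA (Gln): 40.3 per 1000.
Codon 6 CGA (Arg): 34.5 per 1000.
Codon 7 AAA (Lys): 5.4 per 1000.
Lowest frequency is 5.4 at codon 7.

7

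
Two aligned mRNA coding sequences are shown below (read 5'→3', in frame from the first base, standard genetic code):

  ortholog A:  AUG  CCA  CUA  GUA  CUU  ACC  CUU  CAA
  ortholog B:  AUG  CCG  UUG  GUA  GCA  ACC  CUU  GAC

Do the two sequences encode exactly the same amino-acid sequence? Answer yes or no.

Codon 1: AUG Met / AUG Met — identical.
Codon 2: CCA Pro / CCG Pro — synonymous.
Codon 3: CUA Leu / UUG Leu — synonymous.
Codon 4: GUA Val / GUA Val — identical.
Codon 5: CUU Leu / GCA Ala — nonsynonymous.
Codon 6: ACC Thr / ACC Thr — identical.
Codon 7: CUU Leu / CUU Leu — identical.
Codon 8: CAA Gln / GAC Asp — nonsynonymous.
Nonsynonymous differences: 2 → different protein.

no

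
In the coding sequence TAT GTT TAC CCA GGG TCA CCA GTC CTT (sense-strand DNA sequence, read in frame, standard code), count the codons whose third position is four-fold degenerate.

Codon 1 TAT (Tyr): third position 2-fold.
Codon 2 GTT (Val): third position 4-fold.
Codon 3 TAC (Tyr): third position 2-fold.
Codon 4 CCA (Pro): third position 4-fold.
Codon 5 GGG (Gly): third position 4-fold.
Codon 6 TCA (Ser): third position 4-fold.
Codon 7 CCA (Pro): third position 4-fold.
Codon 8 GTC (Val): third position 4-fold.
Codon 9 CTT (Leu): third position 4-fold.
Four-fold degenerate third positions: 7.

7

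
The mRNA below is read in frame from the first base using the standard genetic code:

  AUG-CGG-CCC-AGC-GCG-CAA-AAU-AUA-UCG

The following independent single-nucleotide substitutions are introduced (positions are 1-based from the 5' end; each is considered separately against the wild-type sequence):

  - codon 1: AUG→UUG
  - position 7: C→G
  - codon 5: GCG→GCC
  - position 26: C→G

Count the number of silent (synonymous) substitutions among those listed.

1

Codon 1: AUG (Met) → UUG (Leu) — missense.
Codon 3: CCC (Pro) → GCC (Ala) — missense.
Codon 5: GCG (Ala) → GCC (Ala) — synonymous.
Codon 9: UCG (Ser) → UGG (Trp) — missense.
Synonymous: 1 of 4.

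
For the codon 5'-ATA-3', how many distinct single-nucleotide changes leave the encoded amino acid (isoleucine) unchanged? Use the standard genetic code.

Position 1: none → 0 synonymous.
Position 2: none → 0 synonymous.
Position 3: ATT, ATC → 2 synonymous.
Total: 0 + 0 + 2 = 2.

2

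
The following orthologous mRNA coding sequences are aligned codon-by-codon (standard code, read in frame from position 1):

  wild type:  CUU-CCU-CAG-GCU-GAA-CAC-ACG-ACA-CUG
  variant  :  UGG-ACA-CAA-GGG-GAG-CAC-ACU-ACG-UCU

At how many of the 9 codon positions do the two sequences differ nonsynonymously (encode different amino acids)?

Codon 1: CUU Leu / UGG Trp — nonsynonymous.
Codon 2: CCU Pro / ACA Thr — nonsynonymous.
Codon 3: CAG Gln / CAA Gln — synonymous.
Codon 4: GCU Ala / GGG Gly — nonsynonymous.
Codon 5: GAA Glu / GAG Glu — synonymous.
Codon 6: CAC His / CAC His — identical.
Codon 7: ACG Thr / ACU Thr — synonymous.
Codon 8: ACA Thr / ACG Thr — synonymous.
Codon 9: CUG Leu / UCU Ser — nonsynonymous.
Nonsynonymous differences: 4.

4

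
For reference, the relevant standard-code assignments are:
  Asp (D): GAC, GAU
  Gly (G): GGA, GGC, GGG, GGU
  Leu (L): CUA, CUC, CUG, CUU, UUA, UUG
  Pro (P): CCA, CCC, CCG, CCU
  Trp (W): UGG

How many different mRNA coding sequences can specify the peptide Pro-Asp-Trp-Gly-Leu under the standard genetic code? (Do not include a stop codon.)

Pro: 4 codons.
Asp: 2 codons.
Trp: 1 codon.
Gly: 4 codons.
Leu: 6 codons.
4 × 2 × 1 × 4 × 6 = 192.

192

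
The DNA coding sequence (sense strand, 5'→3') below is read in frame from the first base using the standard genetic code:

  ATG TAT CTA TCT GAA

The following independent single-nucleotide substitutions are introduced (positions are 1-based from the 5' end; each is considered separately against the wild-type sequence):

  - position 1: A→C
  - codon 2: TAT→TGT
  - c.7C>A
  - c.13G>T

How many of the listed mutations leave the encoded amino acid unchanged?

Codon 1: ATG (Met) → CTG (Leu) — missense.
Codon 2: TAT (Tyr) → TGT (Cys) — missense.
Codon 3: CTA (Leu) → ATA (Ile) — missense.
Codon 5: GAA (Glu) → TAA (Stop) — nonsense.
Synonymous: 0 of 4.

0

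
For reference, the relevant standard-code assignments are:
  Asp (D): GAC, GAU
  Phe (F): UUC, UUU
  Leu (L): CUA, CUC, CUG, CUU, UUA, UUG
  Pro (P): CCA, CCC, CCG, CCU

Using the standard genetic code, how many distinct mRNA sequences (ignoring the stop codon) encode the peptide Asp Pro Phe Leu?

96

Asp: 2 codons.
Pro: 4 codons.
Phe: 2 codons.
Leu: 6 codons.
2 × 4 × 2 × 6 = 96.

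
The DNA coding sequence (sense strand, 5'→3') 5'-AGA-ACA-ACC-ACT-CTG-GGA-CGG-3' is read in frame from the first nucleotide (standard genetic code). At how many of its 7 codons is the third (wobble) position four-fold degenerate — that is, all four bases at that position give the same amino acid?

6

Codon 1 AGA (Arg): third position 2-fold.
Codon 2 ACA (Thr): third position 4-fold.
Codon 3 ACC (Thr): third position 4-fold.
Codon 4 ACT (Thr): third position 4-fold.
Codon 5 CTG (Leu): third position 4-fold.
Codon 6 GGA (Gly): third position 4-fold.
Codon 7 CGG (Arg): third position 4-fold.
Four-fold degenerate third positions: 6.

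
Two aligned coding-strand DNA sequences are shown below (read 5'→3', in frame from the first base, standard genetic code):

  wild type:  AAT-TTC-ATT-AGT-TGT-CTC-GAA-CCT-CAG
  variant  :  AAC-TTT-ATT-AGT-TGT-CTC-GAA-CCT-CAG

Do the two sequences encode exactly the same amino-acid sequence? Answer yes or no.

Codon 1: AAT Asn / AAC Asn — synonymous.
Codon 2: TTC Phe / TTT Phe — synonymous.
Codon 3: ATT Ile / ATT Ile — identical.
Codon 4: AGT Ser / AGT Ser — identical.
Codon 5: TGT Cys / TGT Cys — identical.
Codon 6: CTC Leu / CTC Leu — identical.
Codon 7: GAA Glu / GAA Glu — identical.
Codon 8: CCT Pro / CCT Pro — identical.
Codon 9: CAG Gln / CAG Gln — identical.
Nonsynonymous differences: 0 → same protein.

yes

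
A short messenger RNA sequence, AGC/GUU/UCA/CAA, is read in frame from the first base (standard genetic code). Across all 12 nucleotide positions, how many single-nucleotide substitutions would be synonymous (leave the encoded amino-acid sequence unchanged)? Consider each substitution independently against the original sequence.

Codon 1 (AGC, Ser): 1 synonymous substitution.
Codon 2 (GUU, Val): 3 synonymous substitutions.
Codon 3 (UCA, Ser): 3 synonymous substitutions.
Codon 4 (CAA, Gln): 1 synonymous substitution.
Total: 1 + 3 + 3 + 1 = 8.

8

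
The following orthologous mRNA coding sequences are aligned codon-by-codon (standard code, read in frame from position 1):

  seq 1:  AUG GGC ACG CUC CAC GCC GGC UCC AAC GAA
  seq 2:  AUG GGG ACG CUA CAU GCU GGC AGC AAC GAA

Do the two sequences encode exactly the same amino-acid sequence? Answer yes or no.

Codon 1: AUG Met / AUG Met — identical.
Codon 2: GGC Gly / GGG Gly — synonymous.
Codon 3: ACG Thr / ACG Thr — identical.
Codon 4: CUC Leu / CUA Leu — synonymous.
Codon 5: CAC His / CAU His — synonymous.
Codon 6: GCC Ala / GCU Ala — synonymous.
Codon 7: GGC Gly / GGC Gly — identical.
Codon 8: UCC Ser / AGC Ser — synonymous.
Codon 9: AAC Asn / AAC Asn — identical.
Codon 10: GAA Glu / GAA Glu — identical.
Nonsynonymous differences: 0 → same protein.

yes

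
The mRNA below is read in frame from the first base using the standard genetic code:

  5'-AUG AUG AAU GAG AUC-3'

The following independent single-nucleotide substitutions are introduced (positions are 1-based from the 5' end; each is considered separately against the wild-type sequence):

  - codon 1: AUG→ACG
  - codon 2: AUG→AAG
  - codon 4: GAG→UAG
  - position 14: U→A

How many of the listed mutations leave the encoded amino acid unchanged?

Codon 1: AUG (Met) → ACG (Thr) — missense.
Codon 2: AUG (Met) → AAG (Lys) — missense.
Codon 4: GAG (Glu) → UAG (Stop) — nonsense.
Codon 5: AUC (Ile) → AAC (Asn) — missense.
Synonymous: 0 of 4.

0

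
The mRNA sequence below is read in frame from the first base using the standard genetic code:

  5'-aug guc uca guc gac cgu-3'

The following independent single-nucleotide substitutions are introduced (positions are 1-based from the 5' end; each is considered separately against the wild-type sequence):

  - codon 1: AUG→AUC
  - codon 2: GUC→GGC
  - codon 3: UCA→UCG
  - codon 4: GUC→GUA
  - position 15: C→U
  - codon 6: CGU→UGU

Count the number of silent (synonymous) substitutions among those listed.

Codon 1: AUG (Met) → AUC (Ile) — missense.
Codon 2: GUC (Val) → GGC (Gly) — missense.
Codon 3: UCA (Ser) → UCG (Ser) — synonymous.
Codon 4: GUC (Val) → GUA (Val) — synonymous.
Codon 5: GAC (Asp) → GAU (Asp) — synonymous.
Codon 6: CGU (Arg) → UGU (Cys) — missense.
Synonymous: 3 of 6.

3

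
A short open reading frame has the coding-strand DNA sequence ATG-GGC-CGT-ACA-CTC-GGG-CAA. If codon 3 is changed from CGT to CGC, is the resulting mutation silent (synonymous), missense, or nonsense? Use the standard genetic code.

Position 9 falls in codon 3: CGT → Arg.
After the substitution the codon is CGC → Arg.
Both encode Arg, so the change is synonymous.

silent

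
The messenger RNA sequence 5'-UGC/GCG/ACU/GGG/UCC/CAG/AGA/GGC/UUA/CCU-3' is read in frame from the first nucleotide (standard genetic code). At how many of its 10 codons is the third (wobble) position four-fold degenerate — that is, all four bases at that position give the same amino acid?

Codon 1 UGC (Cys): third position 2-fold.
Codon 2 GCG (Ala): third position 4-fold.
Codon 3 ACU (Thr): third position 4-fold.
Codon 4 GGG (Gly): third position 4-fold.
Codon 5 UCC (Ser): third position 4-fold.
Codon 6 CAG (Gln): third position 2-fold.
Codon 7 AGA (Arg): third position 2-fold.
Codon 8 GGC (Gly): third position 4-fold.
Codon 9 UUA (Leu): third position 2-fold.
Codon 10 CCU (Pro): third position 4-fold.
Four-fold degenerate third positions: 6.

6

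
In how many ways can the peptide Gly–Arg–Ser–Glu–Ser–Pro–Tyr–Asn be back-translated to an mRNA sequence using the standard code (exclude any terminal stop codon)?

27648

Gly: 4 codons.
Arg: 6 codons.
Ser: 6 codons.
Glu: 2 codons.
Ser: 6 codons.
Pro: 4 codons.
Tyr: 2 codons.
Asn: 2 codons.
4 × 6 × 6 × 2 × 6 × 4 × 2 × 2 = 27648.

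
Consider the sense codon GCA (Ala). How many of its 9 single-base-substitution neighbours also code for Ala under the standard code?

3

Position 1: none → 0 synonymous.
Position 2: none → 0 synonymous.
Position 3: GCU, GCC, GCG → 3 synonymous.
Total: 0 + 0 + 3 = 3.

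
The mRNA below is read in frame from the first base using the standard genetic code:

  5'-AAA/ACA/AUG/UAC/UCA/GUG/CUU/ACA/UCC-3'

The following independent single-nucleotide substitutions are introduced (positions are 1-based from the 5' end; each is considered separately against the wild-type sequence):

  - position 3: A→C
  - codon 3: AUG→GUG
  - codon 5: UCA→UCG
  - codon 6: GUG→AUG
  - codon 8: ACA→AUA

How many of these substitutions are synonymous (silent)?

Codon 1: AAA (Lys) → AAC (Asn) — missense.
Codon 3: AUG (Met) → GUG (Val) — missense.
Codon 5: UCA (Ser) → UCG (Ser) — synonymous.
Codon 6: GUG (Val) → AUG (Met) — missense.
Codon 8: ACA (Thr) → AUA (Ile) — missense.
Synonymous: 1 of 5.

1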